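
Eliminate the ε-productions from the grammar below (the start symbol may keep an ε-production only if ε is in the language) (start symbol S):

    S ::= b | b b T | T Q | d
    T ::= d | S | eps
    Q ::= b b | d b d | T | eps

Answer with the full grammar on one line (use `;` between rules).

S ::= b | b b T | b b | T Q | T | Q | d | eps; T ::= d | S; Q ::= b b | d b d | T

Nullable nonterminals: {Q, S, T}.
ε ∈ L(G) since S is nullable, so keep S → ε.
For each production, add variants omitting each subset of nullable occurrences: S → b b T gives b b T | b b. S → T Q gives T Q | T | Q.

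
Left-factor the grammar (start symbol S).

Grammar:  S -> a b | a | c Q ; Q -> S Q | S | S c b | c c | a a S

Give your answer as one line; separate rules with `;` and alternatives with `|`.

S has alternatives sharing prefix 'a': factor to S → a S' with S' → b | ε.
Q has alternatives sharing prefix 'S': factor to Q → S Q' with Q' → Q | ε | c b.

S -> c Q | a S'; Q -> c c | a a S | S Q'; S' -> b | ε; Q' -> Q | ε | c b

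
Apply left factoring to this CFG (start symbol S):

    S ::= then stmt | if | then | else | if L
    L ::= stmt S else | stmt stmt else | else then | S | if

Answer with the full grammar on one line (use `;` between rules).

S ::= else | then S' | if S''; L ::= else then | S | if | stmt L'; S' ::= stmt | ε; S'' ::= ε | L; L' ::= S else | stmt else

S has alternatives sharing prefix 'then': factor to S → then S' with S' → stmt | ε.
S has alternatives sharing prefix 'if': factor to S → if S'' with S'' → ε | L.
L has alternatives sharing prefix 'stmt': factor to L → stmt L' with L' → S else | stmt else.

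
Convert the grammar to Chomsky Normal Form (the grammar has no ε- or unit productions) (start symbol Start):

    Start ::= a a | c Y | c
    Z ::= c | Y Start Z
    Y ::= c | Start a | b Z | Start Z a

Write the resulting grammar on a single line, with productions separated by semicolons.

Start ::= X1 X1 | X2 Y | c; Z ::= c | Y Y1; Y ::= c | Start X1 | X3 Z | Start Y2; X1 ::= a; X2 ::= c; X3 ::= b; Y1 ::= Start Z; Y2 ::= Z X1

Introduce a nonterminal for each terminal appearing in a rule of length ≥ 2: X1 → a, X2 → c, X3 → b.
Binarize each right-hand side of length ≥ 3 by chaining fresh nonterminals (Y1, Y2, …): affected rules were Z → Y Start Z; Y → Start Z X1.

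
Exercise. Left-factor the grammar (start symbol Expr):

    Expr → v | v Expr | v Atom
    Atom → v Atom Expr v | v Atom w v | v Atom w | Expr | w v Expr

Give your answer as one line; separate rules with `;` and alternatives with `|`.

Expr → v Expr1; Atom → Expr | w v Expr | v Atom Atom1; Expr1 → ε | Expr | Atom; Atom1 → Expr v | w Atom11; Atom11 → v | ε

Expr has alternatives sharing prefix 'v': factor to Expr → v Expr1 with Expr1 → ε | Expr | Atom.
Atom has alternatives sharing prefix 'v Atom': factor to Atom → v Atom Atom1 with Atom1 → Expr v | w v | w.
Atom1 has alternatives sharing prefix 'w': factor to Atom1 → w Atom11 with Atom11 → v | ε.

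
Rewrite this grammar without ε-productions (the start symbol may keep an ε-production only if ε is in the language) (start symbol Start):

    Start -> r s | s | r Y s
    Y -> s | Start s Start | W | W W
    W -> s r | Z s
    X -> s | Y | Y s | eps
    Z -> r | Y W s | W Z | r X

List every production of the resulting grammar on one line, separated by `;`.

Nullable nonterminals: {X}.
ε ∉ L(G), so no ε-production is kept.

Start -> r s | s | r Y s; Y -> s | Start s Start | W | W W; W -> s r | Z s; X -> s | Y | Y s; Z -> r | Y W s | W Z | r X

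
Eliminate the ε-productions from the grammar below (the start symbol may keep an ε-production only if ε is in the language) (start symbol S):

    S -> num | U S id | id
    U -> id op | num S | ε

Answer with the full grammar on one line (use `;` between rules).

S -> num | U S id | S id | id; U -> id op | num S

Nullable nonterminals: {U}.
ε ∉ L(G), so no ε-production is kept.
For each production, add variants omitting each subset of nullable occurrences: S → U S id gives U S id | S id.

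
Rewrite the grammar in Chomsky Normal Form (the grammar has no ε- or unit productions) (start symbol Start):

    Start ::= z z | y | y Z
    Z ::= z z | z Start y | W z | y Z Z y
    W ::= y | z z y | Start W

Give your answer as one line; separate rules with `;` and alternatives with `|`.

Start ::= X1 X1 | y | X2 Z; Z ::= X1 X1 | X1 Y1 | W X1 | X2 Y2; W ::= y | X1 Y4 | Start W; X1 ::= z; X2 ::= y; Y1 ::= Start X2; Y2 ::= Z Y3; Y3 ::= Z X2; Y4 ::= X1 X2

Introduce a nonterminal for each terminal appearing in a rule of length ≥ 2: X1 → z, X2 → y.
Binarize each right-hand side of length ≥ 3 by chaining fresh nonterminals (Y1, Y2, …): affected rules were Z → X1 Start X2; Z → X2 Z Z X2; W → X1 X1 X2.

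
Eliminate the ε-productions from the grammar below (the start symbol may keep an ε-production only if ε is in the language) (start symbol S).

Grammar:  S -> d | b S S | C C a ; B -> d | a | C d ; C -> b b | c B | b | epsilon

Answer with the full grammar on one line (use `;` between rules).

The nullable symbols are {C}.
ε ∉ L(G), so no ε-production is kept.
Add the nullable-subset variants: S → C C a gives C C a | C a | a.

S -> d | b S S | C C a | C a | a; B -> d | a | C d; C -> b b | c B | b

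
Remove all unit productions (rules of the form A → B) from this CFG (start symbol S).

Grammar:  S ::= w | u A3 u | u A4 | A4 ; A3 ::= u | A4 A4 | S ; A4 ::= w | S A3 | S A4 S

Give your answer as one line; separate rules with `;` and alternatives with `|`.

Unit pairs: A3 ⇒* {A4, S}; S ⇒* {A4}.
Replace each nonterminal's rules with the union of the non-unit rules of every nonterminal it unit-derives.

S ::= w | S A3 | S A4 S | u A3 u | u A4; A3 ::= w | S A3 | S A4 S | u A3 u | u A4 | u | A4 A4; A4 ::= w | S A3 | S A4 S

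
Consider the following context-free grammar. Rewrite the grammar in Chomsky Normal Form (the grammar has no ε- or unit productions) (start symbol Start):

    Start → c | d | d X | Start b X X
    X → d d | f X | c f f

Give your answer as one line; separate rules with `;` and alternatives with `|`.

Start → c | d | X1 X | Start Y1; X → X1 X1 | X3 X | X4 Y3; X1 → d; X2 → b; X3 → f; X4 → c; Y1 → X2 Y2; Y2 → X X; Y3 → X3 X3

Introduce a nonterminal for each terminal appearing in a rule of length ≥ 2: X1 → d, X2 → b, X3 → f, X4 → c.
Binarize each right-hand side of length ≥ 3 by chaining fresh nonterminals (Y1, Y2, …): affected rules were Start → Start X2 X X; X → X4 X3 X3.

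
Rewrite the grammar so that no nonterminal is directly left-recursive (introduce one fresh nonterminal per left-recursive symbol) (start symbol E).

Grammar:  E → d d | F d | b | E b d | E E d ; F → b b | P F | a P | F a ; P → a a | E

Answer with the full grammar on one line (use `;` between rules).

E → d d E' | F d E' | b E'; F → b b F' | P F F' | a P F'; P → a a | E; E' → b d E' | E d E' | ε; F' → a F' | ε

Left recursion appears on E, F.
For E: α = {b d, E d}, β = {d d, F d, b}. Rewrite as E → β E' and E' → α E' | ε.
For F: α = {a}, β = {b b, P F, a P}. Rewrite as F → β F' and F' → α F' | ε.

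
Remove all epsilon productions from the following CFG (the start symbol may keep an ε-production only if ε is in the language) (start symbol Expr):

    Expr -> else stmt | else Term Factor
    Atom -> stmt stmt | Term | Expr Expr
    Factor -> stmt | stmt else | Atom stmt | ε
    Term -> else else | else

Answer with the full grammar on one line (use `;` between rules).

Nullable set = {Factor}.
ε ∉ L(G), so no ε-production is kept.
Expand every rule over subsets of its nullable positions: Expr → else Term Factor gives else Term Factor | else Term.

Expr -> else stmt | else Term Factor | else Term; Atom -> stmt stmt | Term | Expr Expr; Factor -> stmt | stmt else | Atom stmt; Term -> else else | else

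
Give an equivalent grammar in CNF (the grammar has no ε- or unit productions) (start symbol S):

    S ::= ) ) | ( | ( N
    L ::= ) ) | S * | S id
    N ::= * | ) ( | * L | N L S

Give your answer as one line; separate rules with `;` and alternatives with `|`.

S ::= X1 X1 | ( | X2 N; L ::= X1 X1 | S X3 | S X4; N ::= * | X1 X2 | X3 L | N Y1; X1 ::= ); X2 ::= (; X3 ::= *; X4 ::= id; Y1 ::= L S

Introduce a nonterminal for each terminal appearing in a rule of length ≥ 2: X1 → ), X2 → (, X3 → *, X4 → id.
Binarize each right-hand side of length ≥ 3 by chaining fresh nonterminals (Y1, Y2, …): affected rules were N → N L S.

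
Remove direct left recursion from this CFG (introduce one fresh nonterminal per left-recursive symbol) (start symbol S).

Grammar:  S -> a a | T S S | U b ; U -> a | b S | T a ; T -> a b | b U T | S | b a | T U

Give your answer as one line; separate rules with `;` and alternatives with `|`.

Left recursion appears on T.
For T: α = {U}, β = {a b, b U T, S, b a}. Rewrite as T → β T' and T' → α T' | ε.

S -> a a | T S S | U b; U -> a | b S | T a; T -> a b T' | b U T T' | S T' | b a T'; T' -> U T' | ε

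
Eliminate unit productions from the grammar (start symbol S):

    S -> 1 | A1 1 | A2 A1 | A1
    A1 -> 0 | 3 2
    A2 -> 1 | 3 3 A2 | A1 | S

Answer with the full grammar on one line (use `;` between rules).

S -> 0 | 3 2 | 1 | A1 1 | A2 A1; A1 -> 0 | 3 2; A2 -> 1 | 3 3 A2 | 0 | 3 2 | A1 1 | A2 A1

Unit pairs: A2 ⇒* {A1, S}; S ⇒* {A1}.
For every A with A ⇒* B via unit rules, add B's non-unit alternatives to A; then delete every rule of the form X → Y.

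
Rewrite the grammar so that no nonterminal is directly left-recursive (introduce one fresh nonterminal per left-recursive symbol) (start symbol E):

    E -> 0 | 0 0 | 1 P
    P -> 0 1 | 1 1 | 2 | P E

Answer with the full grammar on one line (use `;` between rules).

Directly left-recursive nonterminal: P.
For P: α = {E}, β = {0 1, 1 1, 2}. Rewrite as P → β P' and P' → α P' | ε.

E -> 0 | 0 0 | 1 P; P -> 0 1 P' | 1 1 P' | 2 P'; P' -> E P' | ε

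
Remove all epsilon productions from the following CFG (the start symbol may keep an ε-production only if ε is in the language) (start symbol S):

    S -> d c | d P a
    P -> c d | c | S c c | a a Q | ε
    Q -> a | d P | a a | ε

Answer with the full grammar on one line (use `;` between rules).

Nullable set = {P, Q}.
ε ∉ L(G), so no ε-production is kept.
For each production, add variants omitting each subset of nullable occurrences: S → d P a gives d P a | d a. P → a a Q gives a a Q | a a. Q → d P gives d P | d.

S -> d c | d P a | d a; P -> c d | c | S c c | a a Q | a a; Q -> a | d P | d | a a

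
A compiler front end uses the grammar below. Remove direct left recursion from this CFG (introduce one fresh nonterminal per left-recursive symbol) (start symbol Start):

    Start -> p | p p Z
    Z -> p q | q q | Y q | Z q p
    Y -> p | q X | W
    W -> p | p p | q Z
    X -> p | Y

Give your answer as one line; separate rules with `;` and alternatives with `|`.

Z is directly left-recursive.
For Z: α = {q p}, β = {p q, q q, Y q}. Rewrite as Z → β Z1 and Z1 → α Z1 | ε.

Start -> p | p p Z; Z -> p q Z1 | q q Z1 | Y q Z1; Y -> p | q X | W; W -> p | p p | q Z; X -> p | Y; Z1 -> q p Z1 | epsilon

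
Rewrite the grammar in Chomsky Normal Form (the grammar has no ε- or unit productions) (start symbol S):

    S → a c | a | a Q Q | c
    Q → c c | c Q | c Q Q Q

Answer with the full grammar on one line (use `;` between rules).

S → X1 X2 | a | X1 Y1 | c; Q → X2 X2 | X2 Q | X2 Y2; X1 → a; X2 → c; Y1 → Q Q; Y2 → Q Y3; Y3 → Q Q

Introduce a nonterminal for each terminal appearing in a rule of length ≥ 2: X1 → a, X2 → c.
Binarize each right-hand side of length ≥ 3 by chaining fresh nonterminals (Y1, Y2, …): affected rules were S → X1 Q Q; Q → X2 Q Q Q.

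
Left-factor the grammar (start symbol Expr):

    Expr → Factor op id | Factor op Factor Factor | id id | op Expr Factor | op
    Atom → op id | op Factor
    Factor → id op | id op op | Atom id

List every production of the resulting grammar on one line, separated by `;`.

Expr → id id | Factor op Expr1 | op Expr2; Atom → op Atom1; Factor → Atom id | id op Factor1; Expr1 → id | Factor Factor; Expr2 → Expr Factor | ε; Atom1 → id | Factor; Factor1 → ε | op

Expr has alternatives sharing prefix 'Factor op': factor to Expr → Factor op Expr1 with Expr1 → id | Factor Factor.
Expr has alternatives sharing prefix 'op': factor to Expr → op Expr2 with Expr2 → Expr Factor | ε.
Atom has alternatives sharing prefix 'op': factor to Atom → op Atom1 with Atom1 → id | Factor.
Factor has alternatives sharing prefix 'id op': factor to Factor → id op Factor1 with Factor1 → ε | op.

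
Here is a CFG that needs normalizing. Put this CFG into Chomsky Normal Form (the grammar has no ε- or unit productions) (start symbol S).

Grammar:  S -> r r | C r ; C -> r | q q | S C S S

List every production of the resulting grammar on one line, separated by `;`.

Introduce a nonterminal for each terminal appearing in a rule of length ≥ 2: X1 → r, X2 → q.
Binarize each right-hand side of length ≥ 3 by chaining fresh nonterminals (Y1, Y2, …): affected rules were C → S C S S.

S -> X1 X1 | C X1; C -> r | X2 X2 | S Y1; X1 -> r; X2 -> q; Y1 -> C Y2; Y2 -> S S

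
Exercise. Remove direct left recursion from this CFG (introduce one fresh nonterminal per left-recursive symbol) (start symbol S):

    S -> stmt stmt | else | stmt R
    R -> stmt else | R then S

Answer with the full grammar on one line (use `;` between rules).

S -> stmt stmt | else | stmt R; R -> stmt else R'; R' -> then S R' | ε

Left recursion appears on R.
For R: α = {then S}, β = {stmt else}. Rewrite as R → β R' and R' → α R' | ε.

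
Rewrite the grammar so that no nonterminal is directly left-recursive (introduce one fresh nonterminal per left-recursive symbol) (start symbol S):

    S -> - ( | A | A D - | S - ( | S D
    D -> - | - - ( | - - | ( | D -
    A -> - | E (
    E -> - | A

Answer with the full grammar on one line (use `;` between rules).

Directly left-recursive nonterminals: S, D.
For S: α = {- (, D}, β = {- (, A, A D -}. Rewrite as S → β S' and S' → α S' | ε.
For D: α = {-}, β = {-, - - (, - -, (}. Rewrite as D → β D' and D' → α D' | ε.

S -> - ( S' | A S' | A D - S'; D -> - D' | - - ( D' | - - D' | ( D'; A -> - | E (; E -> - | A; S' -> - ( S' | D S' | ε; D' -> - D' | ε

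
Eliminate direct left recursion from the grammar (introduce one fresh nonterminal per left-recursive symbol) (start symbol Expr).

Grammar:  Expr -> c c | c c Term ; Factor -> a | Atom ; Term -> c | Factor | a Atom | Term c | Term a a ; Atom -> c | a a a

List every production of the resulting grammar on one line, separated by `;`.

Expr -> c c | c c Term; Factor -> a | Atom; Term -> c Term1 | Factor Term1 | a Atom Term1; Atom -> c | a a a; Term1 -> c Term1 | a a Term1 | ε

Directly left-recursive nonterminal: Term.
For Term: α = {c, a a}, β = {c, Factor, a Atom}. Rewrite as Term → β Term1 and Term1 → α Term1 | ε.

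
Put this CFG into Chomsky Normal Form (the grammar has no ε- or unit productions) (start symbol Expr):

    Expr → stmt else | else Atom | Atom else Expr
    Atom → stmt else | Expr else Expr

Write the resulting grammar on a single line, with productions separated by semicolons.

Introduce a nonterminal for each terminal appearing in a rule of length ≥ 2: X1 → stmt, X2 → else.
Binarize each right-hand side of length ≥ 3 by chaining fresh nonterminals (Y1, Y2, …): affected rules were Expr → Atom X2 Expr; Atom → Expr X2 Expr.

Expr → X1 X2 | X2 Atom | Atom Y1; Atom → X1 X2 | Expr Y2; X1 → stmt; X2 → else; Y1 → X2 Expr; Y2 → X2 Expr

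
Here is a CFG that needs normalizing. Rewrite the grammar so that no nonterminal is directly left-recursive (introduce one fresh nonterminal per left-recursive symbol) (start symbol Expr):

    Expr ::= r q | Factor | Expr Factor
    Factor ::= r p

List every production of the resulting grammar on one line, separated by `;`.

Directly left-recursive nonterminal: Expr.
For Expr: α = {Factor}, β = {r q, Factor}. Rewrite as Expr → β Expr1 and Expr1 → α Expr1 | ε.

Expr ::= r q Expr1 | Factor Expr1; Factor ::= r p; Expr1 ::= Factor Expr1 | ε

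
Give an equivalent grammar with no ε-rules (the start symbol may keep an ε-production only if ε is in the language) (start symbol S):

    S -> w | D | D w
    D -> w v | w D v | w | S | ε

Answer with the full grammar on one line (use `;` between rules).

S -> w | D | D w | ε; D -> w v | w D v | w | S

Nullable nonterminals: {D, S}.
ε ∈ L(G) since S is nullable, so keep S → ε.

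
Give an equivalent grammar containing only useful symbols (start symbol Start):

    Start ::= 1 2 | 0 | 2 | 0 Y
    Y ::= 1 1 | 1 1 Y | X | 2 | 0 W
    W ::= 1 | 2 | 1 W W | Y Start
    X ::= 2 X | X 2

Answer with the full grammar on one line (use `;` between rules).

Generating nonterminals: {Start, W, Y}.
Reachable from Start after that: {Start, W, Y}.
Removed useless symbols: {X} and every production mentioning them.

Start ::= 1 2 | 0 | 2 | 0 Y; Y ::= 1 1 | 1 1 Y | 2 | 0 W; W ::= 1 | 2 | 1 W W | Y Start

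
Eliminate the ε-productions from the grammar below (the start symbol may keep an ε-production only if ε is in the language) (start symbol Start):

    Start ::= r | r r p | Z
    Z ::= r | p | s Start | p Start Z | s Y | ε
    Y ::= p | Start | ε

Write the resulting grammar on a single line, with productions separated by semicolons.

Start ::= r | r r p | Z | ε; Z ::= r | p | s Start | s | p Start Z | p Start | p Z | s Y; Y ::= p | Start

Nullable set = {Start, Y, Z}.
ε ∈ L(G) since Start is nullable, so keep Start → ε.
For each production, add variants omitting each subset of nullable occurrences: Z → s Start gives s Start | s. Z → p Start Z gives p Start Z | p Start | p Z.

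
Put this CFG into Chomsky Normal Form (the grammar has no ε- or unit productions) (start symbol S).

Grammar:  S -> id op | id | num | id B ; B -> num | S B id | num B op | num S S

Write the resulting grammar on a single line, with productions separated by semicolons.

S -> X1 X2 | id | num | X1 B; B -> num | S Y1 | X3 Y2 | X3 Y3; X1 -> id; X2 -> op; X3 -> num; Y1 -> B X1; Y2 -> B X2; Y3 -> S S

Introduce a nonterminal for each terminal appearing in a rule of length ≥ 2: X1 → id, X2 → op, X3 → num.
Binarize each right-hand side of length ≥ 3 by chaining fresh nonterminals (Y1, Y2, …): affected rules were B → S B X1; B → X3 B X2; B → X3 S S.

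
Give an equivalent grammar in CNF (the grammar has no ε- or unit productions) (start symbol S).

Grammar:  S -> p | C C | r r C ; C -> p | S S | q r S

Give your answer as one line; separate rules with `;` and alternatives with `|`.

Introduce a nonterminal for each terminal appearing in a rule of length ≥ 2: X1 → r, X2 → q.
Binarize each right-hand side of length ≥ 3 by chaining fresh nonterminals (Y1, Y2, …): affected rules were S → X1 X1 C; C → X2 X1 S.

S -> p | C C | X1 Y1; C -> p | S S | X2 Y2; X1 -> r; X2 -> q; Y1 -> X1 C; Y2 -> X1 S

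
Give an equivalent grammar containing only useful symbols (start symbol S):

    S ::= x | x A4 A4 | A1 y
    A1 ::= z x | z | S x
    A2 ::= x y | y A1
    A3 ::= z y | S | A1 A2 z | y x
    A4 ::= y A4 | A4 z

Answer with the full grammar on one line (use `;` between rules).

Generating nonterminals: {A1, A2, A3, S}.
Reachable from S after that: {A1, S}.
Removed useless symbols: {A2, A3, A4} and every production mentioning them.

S ::= x | A1 y; A1 ::= z x | z | S x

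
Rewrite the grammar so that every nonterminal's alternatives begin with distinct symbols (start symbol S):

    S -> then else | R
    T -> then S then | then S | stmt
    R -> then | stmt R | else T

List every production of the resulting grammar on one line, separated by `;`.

T has alternatives sharing prefix 'then S': factor to T → then S T' with T' → then | ε.

S -> then else | R; T -> stmt | then S T'; R -> then | stmt R | else T; T' -> then | ε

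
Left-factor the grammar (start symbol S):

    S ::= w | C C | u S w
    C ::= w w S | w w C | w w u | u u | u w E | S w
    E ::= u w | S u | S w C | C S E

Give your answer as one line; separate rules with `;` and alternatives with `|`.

S ::= w | C C | u S w; C ::= S w | w w C' | u C''; E ::= u w | C S E | S E'; C' ::= S | C | u; C'' ::= u | w E; E' ::= u | w C

C has alternatives sharing prefix 'w w': factor to C → w w C' with C' → S | C | u.
C has alternatives sharing prefix 'u': factor to C → u C'' with C'' → u | w E.
E has alternatives sharing prefix 'S': factor to E → S E' with E' → u | w C.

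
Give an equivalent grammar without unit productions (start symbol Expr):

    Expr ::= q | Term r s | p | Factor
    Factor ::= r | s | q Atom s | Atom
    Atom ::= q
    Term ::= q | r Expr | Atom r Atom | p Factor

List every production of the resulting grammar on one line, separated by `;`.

Unit pairs: Expr ⇒* {Atom, Factor}; Factor ⇒* {Atom}.
For every A with A ⇒* B via unit rules, add B's non-unit alternatives to A; then delete every rule of the form X → Y.

Expr ::= q | r | s | q Atom s | Term r s | p; Factor ::= q | r | s | q Atom s; Atom ::= q; Term ::= q | r Expr | Atom r Atom | p Factor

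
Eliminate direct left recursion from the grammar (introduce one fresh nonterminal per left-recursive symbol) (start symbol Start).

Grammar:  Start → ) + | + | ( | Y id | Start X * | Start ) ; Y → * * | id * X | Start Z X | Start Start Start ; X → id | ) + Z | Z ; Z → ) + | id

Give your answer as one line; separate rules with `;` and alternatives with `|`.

Start → ) + Start1 | + Start1 | ( Start1 | Y id Start1; Y → * * | id * X | Start Z X | Start Start Start; X → id | ) + Z | Z; Z → ) + | id; Start1 → X * Start1 | ) Start1 | ε

Start is directly left-recursive.
For Start: α = {X *, )}, β = {) +, +, (, Y id}. Rewrite as Start → β Start1 and Start1 → α Start1 | ε.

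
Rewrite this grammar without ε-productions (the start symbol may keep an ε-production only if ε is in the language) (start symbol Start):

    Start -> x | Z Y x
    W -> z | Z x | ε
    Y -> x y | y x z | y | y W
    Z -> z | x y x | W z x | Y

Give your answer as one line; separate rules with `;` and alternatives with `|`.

The nullable symbols are {W}.
ε ∉ L(G), so no ε-production is kept.
Add the nullable-subset variants: Z → W z x gives W z x | z x.

Start -> x | Z Y x; W -> z | Z x; Y -> x y | y x z | y | y W; Z -> z | x y x | W z x | z x | Y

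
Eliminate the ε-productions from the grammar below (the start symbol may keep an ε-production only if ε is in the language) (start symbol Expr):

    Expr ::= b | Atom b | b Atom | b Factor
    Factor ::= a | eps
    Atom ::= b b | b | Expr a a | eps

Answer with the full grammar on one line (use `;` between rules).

Nullable set = {Atom, Factor}.
ε ∉ L(G), so no ε-production is kept.

Expr ::= b | Atom b | b Atom | b Factor; Factor ::= a; Atom ::= b b | b | Expr a a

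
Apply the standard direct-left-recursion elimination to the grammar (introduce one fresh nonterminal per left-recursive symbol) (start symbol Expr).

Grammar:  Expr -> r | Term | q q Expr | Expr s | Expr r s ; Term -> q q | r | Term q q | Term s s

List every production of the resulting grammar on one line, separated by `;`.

Left recursion appears on Expr, Term.
For Expr: α = {s, r s}, β = {r, Term, q q Expr}. Rewrite as Expr → β Expr1 and Expr1 → α Expr1 | ε.
For Term: α = {q q, s s}, β = {q q, r}. Rewrite as Term → β Term1 and Term1 → α Term1 | ε.

Expr -> r Expr1 | Term Expr1 | q q Expr Expr1; Term -> q q Term1 | r Term1; Expr1 -> s Expr1 | r s Expr1 | ε; Term1 -> q q Term1 | s s Term1 | ε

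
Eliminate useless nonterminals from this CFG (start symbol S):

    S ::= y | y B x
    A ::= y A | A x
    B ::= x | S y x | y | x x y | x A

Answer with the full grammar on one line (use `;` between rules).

S ::= y | y B x; B ::= x | S y x | y | x x y

Generating nonterminals: {B, S}.
Reachable from S after that: {B, S}.
Removed useless symbols: {A} and every production mentioning them.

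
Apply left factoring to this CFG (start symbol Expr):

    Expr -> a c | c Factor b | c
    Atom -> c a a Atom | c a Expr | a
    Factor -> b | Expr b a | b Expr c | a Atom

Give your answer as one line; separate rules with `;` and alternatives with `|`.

Expr has alternatives sharing prefix 'c': factor to Expr → c Expr1 with Expr1 → Factor b | ε.
Atom has alternatives sharing prefix 'c a': factor to Atom → c a Atom1 with Atom1 → a Atom | Expr.
Factor has alternatives sharing prefix 'b': factor to Factor → b Factor1 with Factor1 → ε | Expr c.

Expr -> a c | c Expr1; Atom -> a | c a Atom1; Factor -> Expr b a | a Atom | b Factor1; Expr1 -> Factor b | ε; Atom1 -> a Atom | Expr; Factor1 -> ε | Expr c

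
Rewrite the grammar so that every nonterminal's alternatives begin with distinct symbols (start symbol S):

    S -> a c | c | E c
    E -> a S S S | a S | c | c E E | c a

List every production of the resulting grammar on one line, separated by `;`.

S -> a c | c | E c; E -> c E' | a S E''; E' -> ε | E E | a; E'' -> S S | ε

E has alternatives sharing prefix 'c': factor to E → c E' with E' → ε | E E | a.
E has alternatives sharing prefix 'a S': factor to E → a S E'' with E'' → S S | ε.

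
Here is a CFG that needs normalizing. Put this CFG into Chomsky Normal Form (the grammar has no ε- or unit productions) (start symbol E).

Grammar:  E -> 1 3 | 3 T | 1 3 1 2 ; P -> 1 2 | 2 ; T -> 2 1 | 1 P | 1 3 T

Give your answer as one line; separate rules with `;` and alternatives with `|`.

E -> X1 X2 | X2 T | X1 Y1; P -> X1 X3 | 2; T -> X3 X1 | X1 P | X1 Y3; X1 -> 1; X2 -> 3; X3 -> 2; Y1 -> X2 Y2; Y2 -> X1 X3; Y3 -> X2 T

Introduce a nonterminal for each terminal appearing in a rule of length ≥ 2: X1 → 1, X2 → 3, X3 → 2.
Binarize each right-hand side of length ≥ 3 by chaining fresh nonterminals (Y1, Y2, …): affected rules were E → X1 X2 X1 X3; T → X1 X2 T.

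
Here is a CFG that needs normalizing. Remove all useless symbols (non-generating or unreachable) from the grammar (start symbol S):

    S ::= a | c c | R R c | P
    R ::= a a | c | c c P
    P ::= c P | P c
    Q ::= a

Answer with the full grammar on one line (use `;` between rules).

S ::= a | c c | R R c; R ::= a a | c

Generating nonterminals: {Q, R, S}.
Reachable from S after that: {R, S}.
Removed useless symbols: {P, Q} and every production mentioning them.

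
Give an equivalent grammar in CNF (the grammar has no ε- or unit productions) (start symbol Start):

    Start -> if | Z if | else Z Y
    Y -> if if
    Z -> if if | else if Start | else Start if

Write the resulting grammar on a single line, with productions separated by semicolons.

Start -> if | Z X1 | X2 Y1; Y -> X1 X1; Z -> X1 X1 | X2 Y2 | X2 Y3; X1 -> if; X2 -> else; Y1 -> Z Y; Y2 -> X1 Start; Y3 -> Start X1

Introduce a nonterminal for each terminal appearing in a rule of length ≥ 2: X1 → if, X2 → else.
Binarize each right-hand side of length ≥ 3 by chaining fresh nonterminals (Y1, Y2, …): affected rules were Start → X2 Z Y; Z → X2 X1 Start; Z → X2 Start X1.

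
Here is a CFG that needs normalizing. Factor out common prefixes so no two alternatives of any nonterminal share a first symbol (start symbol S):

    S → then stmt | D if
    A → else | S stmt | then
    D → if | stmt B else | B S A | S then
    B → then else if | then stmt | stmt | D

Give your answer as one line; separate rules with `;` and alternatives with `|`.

B has alternatives sharing prefix 'then': factor to B → then B' with B' → else if | stmt.

S → then stmt | D if; A → else | S stmt | then; D → if | stmt B else | B S A | S then; B → stmt | D | then B'; B' → else if | stmt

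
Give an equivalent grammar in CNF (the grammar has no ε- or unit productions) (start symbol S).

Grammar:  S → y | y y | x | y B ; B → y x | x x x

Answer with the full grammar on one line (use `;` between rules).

S → y | X1 X1 | x | X1 B; B → X1 X2 | X2 Y1; X1 → y; X2 → x; Y1 → X2 X2

Introduce a nonterminal for each terminal appearing in a rule of length ≥ 2: X1 → y, X2 → x.
Binarize each right-hand side of length ≥ 3 by chaining fresh nonterminals (Y1, Y2, …): affected rules were B → X2 X2 X2.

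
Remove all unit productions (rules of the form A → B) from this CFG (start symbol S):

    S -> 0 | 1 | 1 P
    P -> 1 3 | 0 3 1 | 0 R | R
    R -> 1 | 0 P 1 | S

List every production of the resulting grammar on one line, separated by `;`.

S -> 0 | 1 | 1 P; P -> 0 | 1 | 1 P | 1 3 | 0 3 1 | 0 R | 0 P 1; R -> 0 | 1 | 1 P | 0 P 1

Unit pairs: P ⇒* {R, S}; R ⇒* {S}.
Replace each nonterminal's rules with the union of the non-unit rules of every nonterminal it unit-derives.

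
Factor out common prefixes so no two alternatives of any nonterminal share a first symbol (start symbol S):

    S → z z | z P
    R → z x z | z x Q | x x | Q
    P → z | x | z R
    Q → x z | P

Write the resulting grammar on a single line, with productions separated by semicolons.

S → z S'; R → x x | Q | z x R'; P → x | z P'; Q → x z | P; S' → z | P; R' → z | Q; P' → ε | R

S has alternatives sharing prefix 'z': factor to S → z S' with S' → z | P.
R has alternatives sharing prefix 'z x': factor to R → z x R' with R' → z | Q.
P has alternatives sharing prefix 'z': factor to P → z P' with P' → ε | R.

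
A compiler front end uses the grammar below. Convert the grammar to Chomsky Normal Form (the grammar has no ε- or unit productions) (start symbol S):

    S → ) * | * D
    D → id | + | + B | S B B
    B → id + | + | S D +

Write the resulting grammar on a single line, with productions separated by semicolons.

Introduce a nonterminal for each terminal appearing in a rule of length ≥ 2: X1 → ), X2 → *, X3 → +, X4 → id.
Binarize each right-hand side of length ≥ 3 by chaining fresh nonterminals (Y1, Y2, …): affected rules were D → S B B; B → S D X3.

S → X1 X2 | X2 D; D → id | + | X3 B | S Y1; B → X4 X3 | + | S Y2; X1 → ); X2 → *; X3 → +; X4 → id; Y1 → B B; Y2 → D X3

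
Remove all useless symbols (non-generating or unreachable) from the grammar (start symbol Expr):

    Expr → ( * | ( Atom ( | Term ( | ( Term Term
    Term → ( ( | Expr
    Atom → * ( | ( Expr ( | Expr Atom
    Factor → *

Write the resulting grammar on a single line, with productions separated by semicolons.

Generating nonterminals: {Atom, Expr, Factor, Term}.
Reachable from Expr after that: {Atom, Expr, Term}.
Removed useless symbols: {Factor} and every production mentioning them.

Expr → ( * | ( Atom ( | Term ( | ( Term Term; Term → ( ( | Expr; Atom → * ( | ( Expr ( | Expr Atom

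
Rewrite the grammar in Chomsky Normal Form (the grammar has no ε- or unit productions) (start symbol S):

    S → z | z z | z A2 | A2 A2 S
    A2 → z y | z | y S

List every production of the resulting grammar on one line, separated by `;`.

S → z | X1 X1 | X1 A2 | A2 Y1; A2 → X1 X2 | z | X2 S; X1 → z; X2 → y; Y1 → A2 S

Introduce a nonterminal for each terminal appearing in a rule of length ≥ 2: X1 → z, X2 → y.
Binarize each right-hand side of length ≥ 3 by chaining fresh nonterminals (Y1, Y2, …): affected rules were S → A2 A2 S.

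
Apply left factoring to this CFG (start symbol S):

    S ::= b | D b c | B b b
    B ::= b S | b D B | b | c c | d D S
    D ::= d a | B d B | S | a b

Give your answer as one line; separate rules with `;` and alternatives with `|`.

B has alternatives sharing prefix 'b': factor to B → b B' with B' → S | D B | ε.

S ::= b | D b c | B b b; B ::= c c | d D S | b B'; D ::= d a | B d B | S | a b; B' ::= S | D B | ε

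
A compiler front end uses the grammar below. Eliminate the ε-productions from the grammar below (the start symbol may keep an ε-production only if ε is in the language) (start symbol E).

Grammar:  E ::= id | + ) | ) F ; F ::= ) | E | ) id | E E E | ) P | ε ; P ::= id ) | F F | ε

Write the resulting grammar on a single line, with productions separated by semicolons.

E ::= id | + ) | ) F | ); F ::= ) | E | ) id | E E E | ) P; P ::= id ) | F F | F

Nullable set = {F, P}.
ε ∉ L(G), so no ε-production is kept.
Add the nullable-subset variants: E → ) F gives ) F | ). P → F F gives F F | F.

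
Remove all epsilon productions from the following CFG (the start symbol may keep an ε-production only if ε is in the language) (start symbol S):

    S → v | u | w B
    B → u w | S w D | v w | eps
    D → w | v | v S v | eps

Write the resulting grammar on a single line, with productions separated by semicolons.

S → v | u | w B | w; B → u w | S w D | S w | v w; D → w | v | v S v

Nullable nonterminals: {B, D}.
ε ∉ L(G), so no ε-production is kept.
Add the nullable-subset variants: S → w B gives w B | w. B → S w D gives S w D | S w.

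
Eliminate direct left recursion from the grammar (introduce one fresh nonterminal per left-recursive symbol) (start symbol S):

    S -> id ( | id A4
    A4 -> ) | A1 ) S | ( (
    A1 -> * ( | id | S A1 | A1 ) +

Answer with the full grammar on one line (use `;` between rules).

Directly left-recursive nonterminal: A1.
For A1: α = {) +}, β = {* (, id, S A1}. Rewrite as A1 → β A1' and A1' → α A1' | ε.

S -> id ( | id A4; A4 -> ) | A1 ) S | ( (; A1 -> * ( A1' | id A1' | S A1 A1'; A1' -> ) + A1' | ε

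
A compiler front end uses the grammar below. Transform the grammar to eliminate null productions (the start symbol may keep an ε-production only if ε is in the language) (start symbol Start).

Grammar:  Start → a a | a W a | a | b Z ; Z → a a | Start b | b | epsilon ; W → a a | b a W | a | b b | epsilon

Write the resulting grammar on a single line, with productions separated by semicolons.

The nullable symbols are {W, Z}.
ε ∉ L(G), so no ε-production is kept.
For each production, add variants omitting each subset of nullable occurrences: Start → b Z gives b Z | b. W → b a W gives b a W | b a.

Start → a a | a W a | a | b Z | b; Z → a a | Start b | b; W → a a | b a W | b a | a | b b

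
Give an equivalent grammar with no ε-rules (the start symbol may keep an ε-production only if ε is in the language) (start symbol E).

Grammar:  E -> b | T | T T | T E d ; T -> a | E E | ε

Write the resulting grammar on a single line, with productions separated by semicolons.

Nullable set = {E, T}.
ε ∈ L(G) since E is nullable, so keep E → ε.
For each production, add variants omitting each subset of nullable occurrences: E → T E d gives T E d | T d | E d | d. T → E E gives E E | E.

E -> b | T | T T | T E d | T d | E d | d | ε; T -> a | E E | E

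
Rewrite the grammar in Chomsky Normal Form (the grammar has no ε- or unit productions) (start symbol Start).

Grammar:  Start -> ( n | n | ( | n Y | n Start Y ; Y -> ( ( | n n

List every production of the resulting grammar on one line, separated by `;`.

Start -> X1 X2 | n | ( | X2 Y | X2 Y1; Y -> X1 X1 | X2 X2; X1 -> (; X2 -> n; Y1 -> Start Y

Introduce a nonterminal for each terminal appearing in a rule of length ≥ 2: X1 → (, X2 → n.
Binarize each right-hand side of length ≥ 3 by chaining fresh nonterminals (Y1, Y2, …): affected rules were Start → X2 Start Y.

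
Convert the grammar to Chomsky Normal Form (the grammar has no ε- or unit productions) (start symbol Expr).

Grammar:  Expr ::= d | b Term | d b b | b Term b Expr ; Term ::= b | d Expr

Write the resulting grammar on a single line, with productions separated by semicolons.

Introduce a nonterminal for each terminal appearing in a rule of length ≥ 2: X1 → b, X2 → d.
Binarize each right-hand side of length ≥ 3 by chaining fresh nonterminals (Y1, Y2, …): affected rules were Expr → X2 X1 X1; Expr → X1 Term X1 Expr.

Expr ::= d | X1 Term | X2 Y1 | X1 Y2; Term ::= b | X2 Expr; X1 ::= b; X2 ::= d; Y1 ::= X1 X1; Y2 ::= Term Y3; Y3 ::= X1 Expr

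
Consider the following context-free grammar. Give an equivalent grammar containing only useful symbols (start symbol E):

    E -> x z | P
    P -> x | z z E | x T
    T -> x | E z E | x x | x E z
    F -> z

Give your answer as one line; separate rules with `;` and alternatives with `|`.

E -> x z | P; P -> x | z z E | x T; T -> x | E z E | x x | x E z

Generating nonterminals: {E, F, P, T}.
Reachable from E after that: {E, P, T}.
Removed useless symbols: {F} and every production mentioning them.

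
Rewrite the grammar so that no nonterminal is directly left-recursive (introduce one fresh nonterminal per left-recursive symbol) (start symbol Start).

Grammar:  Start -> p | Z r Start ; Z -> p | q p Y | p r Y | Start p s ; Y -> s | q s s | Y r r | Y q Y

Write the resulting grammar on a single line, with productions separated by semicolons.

Start -> p | Z r Start; Z -> p | q p Y | p r Y | Start p s; Y -> s Y1 | q s s Y1; Y1 -> r r Y1 | q Y Y1 | ε

Left recursion appears on Y.
For Y: α = {r r, q Y}, β = {s, q s s}. Rewrite as Y → β Y1 and Y1 → α Y1 | ε.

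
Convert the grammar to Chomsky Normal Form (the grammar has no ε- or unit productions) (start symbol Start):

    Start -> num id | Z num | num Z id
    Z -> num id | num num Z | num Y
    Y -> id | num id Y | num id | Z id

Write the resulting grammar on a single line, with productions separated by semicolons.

Start -> X1 X2 | Z X1 | X1 Y1; Z -> X1 X2 | X1 Y2 | X1 Y; Y -> id | X1 Y3 | X1 X2 | Z X2; X1 -> num; X2 -> id; Y1 -> Z X2; Y2 -> X1 Z; Y3 -> X2 Y

Introduce a nonterminal for each terminal appearing in a rule of length ≥ 2: X1 → num, X2 → id.
Binarize each right-hand side of length ≥ 3 by chaining fresh nonterminals (Y1, Y2, …): affected rules were Start → X1 Z X2; Z → X1 X1 Z; Y → X1 X2 Y.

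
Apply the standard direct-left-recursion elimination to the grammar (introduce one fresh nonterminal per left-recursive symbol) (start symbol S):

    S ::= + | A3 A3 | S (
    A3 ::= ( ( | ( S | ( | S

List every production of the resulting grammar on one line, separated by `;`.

S ::= + S' | A3 A3 S'; A3 ::= ( ( | ( S | ( | S; S' ::= ( S' | ε

S is directly left-recursive.
For S: α = {(}, β = {+, A3 A3}. Rewrite as S → β S' and S' → α S' | ε.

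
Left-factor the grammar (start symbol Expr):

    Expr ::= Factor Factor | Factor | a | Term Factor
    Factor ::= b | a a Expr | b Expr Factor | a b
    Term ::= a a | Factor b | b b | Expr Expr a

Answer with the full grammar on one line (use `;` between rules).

Expr ::= a | Term Factor | Factor Expr1; Factor ::= b Factor1 | a Factor2; Term ::= a a | Factor b | b b | Expr Expr a; Expr1 ::= Factor | ε; Factor1 ::= ε | Expr Factor; Factor2 ::= a Expr | b

Expr has alternatives sharing prefix 'Factor': factor to Expr → Factor Expr1 with Expr1 → Factor | ε.
Factor has alternatives sharing prefix 'b': factor to Factor → b Factor1 with Factor1 → ε | Expr Factor.
Factor has alternatives sharing prefix 'a': factor to Factor → a Factor2 with Factor2 → a Expr | b.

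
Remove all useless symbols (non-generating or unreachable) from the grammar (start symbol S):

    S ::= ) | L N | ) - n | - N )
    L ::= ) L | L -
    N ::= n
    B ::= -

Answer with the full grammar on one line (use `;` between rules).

S ::= ) | ) - n | - N ); N ::= n

Generating nonterminals: {B, N, S}.
Reachable from S after that: {N, S}.
Removed useless symbols: {B, L} and every production mentioning them.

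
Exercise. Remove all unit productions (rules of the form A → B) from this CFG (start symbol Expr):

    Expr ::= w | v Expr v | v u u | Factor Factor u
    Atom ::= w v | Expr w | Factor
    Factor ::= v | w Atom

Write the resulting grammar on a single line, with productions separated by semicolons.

Expr ::= w | v Expr v | v u u | Factor Factor u; Atom ::= w v | Expr w | v | w Atom; Factor ::= v | w Atom

Unit pairs: Atom ⇒* {Factor}.
For every A with A ⇒* B via unit rules, add B's non-unit alternatives to A; then delete every rule of the form X → Y.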